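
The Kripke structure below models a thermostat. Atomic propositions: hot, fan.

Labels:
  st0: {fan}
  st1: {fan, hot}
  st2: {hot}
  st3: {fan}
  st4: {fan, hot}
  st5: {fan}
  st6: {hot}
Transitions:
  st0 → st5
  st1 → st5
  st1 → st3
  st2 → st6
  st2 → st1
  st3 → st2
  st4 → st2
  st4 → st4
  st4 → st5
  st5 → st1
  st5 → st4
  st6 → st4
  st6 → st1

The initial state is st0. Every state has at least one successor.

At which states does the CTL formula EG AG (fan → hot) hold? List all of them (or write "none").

none

States satisfying AG (fan → hot): ∅.
States satisfying EG AG (fan → hot): ∅.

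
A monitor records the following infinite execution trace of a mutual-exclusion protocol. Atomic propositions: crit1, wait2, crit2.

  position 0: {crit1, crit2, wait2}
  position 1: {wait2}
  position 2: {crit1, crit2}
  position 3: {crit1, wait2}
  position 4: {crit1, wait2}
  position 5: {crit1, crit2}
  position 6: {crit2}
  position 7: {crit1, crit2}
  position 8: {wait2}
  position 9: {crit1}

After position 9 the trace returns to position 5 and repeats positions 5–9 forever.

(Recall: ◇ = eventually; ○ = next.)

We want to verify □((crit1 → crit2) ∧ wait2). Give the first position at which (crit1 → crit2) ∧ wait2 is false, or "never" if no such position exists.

Check (crit1 → crit2) ∧ wait2 at each position in order: 0 ✓, 1 ✓.
At position 2 the labels are {crit1, crit2}, so (crit1 → crit2) ∧ wait2 is false there. This is the first violation.

2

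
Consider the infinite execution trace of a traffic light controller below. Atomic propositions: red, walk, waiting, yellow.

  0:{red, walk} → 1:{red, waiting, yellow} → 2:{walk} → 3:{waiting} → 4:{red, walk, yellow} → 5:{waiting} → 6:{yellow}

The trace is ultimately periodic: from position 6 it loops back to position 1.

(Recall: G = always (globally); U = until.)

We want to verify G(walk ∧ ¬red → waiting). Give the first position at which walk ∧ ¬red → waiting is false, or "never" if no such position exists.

Check walk ∧ ¬red → waiting at each position in order: 0 ✓, 1 ✓.
At position 2 the labels are {walk}, so walk ∧ ¬red → waiting is false there. This is the first violation.

2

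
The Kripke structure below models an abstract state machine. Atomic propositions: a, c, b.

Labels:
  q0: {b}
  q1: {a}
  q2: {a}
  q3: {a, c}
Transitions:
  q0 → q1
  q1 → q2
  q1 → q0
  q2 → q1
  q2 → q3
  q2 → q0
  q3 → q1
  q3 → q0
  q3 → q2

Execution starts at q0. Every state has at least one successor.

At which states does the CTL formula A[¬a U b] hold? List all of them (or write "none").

States satisfying ¬a: {q0}.
States satisfying b: {q0}.
States satisfying A[¬a U b]: {q0}.

{q0}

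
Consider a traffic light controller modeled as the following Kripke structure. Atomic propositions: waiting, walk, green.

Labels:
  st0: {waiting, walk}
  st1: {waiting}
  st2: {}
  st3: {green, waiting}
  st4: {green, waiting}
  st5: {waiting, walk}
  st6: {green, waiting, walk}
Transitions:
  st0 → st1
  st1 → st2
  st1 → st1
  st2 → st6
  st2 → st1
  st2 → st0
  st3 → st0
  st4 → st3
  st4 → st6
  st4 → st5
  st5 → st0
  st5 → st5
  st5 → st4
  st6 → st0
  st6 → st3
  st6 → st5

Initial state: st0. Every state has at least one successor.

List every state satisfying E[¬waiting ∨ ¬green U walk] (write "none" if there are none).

States satisfying ¬waiting ∨ ¬green: {st0, st1, st2, st5}.
States satisfying walk: {st0, st5, st6}.
States satisfying E[¬waiting ∨ ¬green U walk]: {st0, st1, st2, st5, st6}.

{st0, st1, st2, st5, st6}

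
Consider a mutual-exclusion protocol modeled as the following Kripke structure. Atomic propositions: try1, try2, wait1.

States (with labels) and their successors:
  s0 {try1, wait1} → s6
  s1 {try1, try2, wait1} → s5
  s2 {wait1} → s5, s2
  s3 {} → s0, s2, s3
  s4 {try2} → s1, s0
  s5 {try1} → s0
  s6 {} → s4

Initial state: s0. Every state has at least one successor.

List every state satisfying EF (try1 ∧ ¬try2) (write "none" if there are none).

States satisfying try1 ∧ ¬try2: {s0, s5}.
States satisfying EF (try1 ∧ ¬try2): {s0, s1, s2, s3, s4, s5, s6}.

{s0, s1, s2, s3, s4, s5, s6}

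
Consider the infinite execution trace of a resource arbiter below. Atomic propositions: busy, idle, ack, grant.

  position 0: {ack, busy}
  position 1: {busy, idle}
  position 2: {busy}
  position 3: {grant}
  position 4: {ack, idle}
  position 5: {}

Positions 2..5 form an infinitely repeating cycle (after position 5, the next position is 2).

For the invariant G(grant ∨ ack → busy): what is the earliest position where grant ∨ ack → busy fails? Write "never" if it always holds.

Check grant ∨ ack → busy at each position in order: 0 ✓, 1 ✓, 2 ✓.
At position 3 the labels are {grant}, so grant ∨ ack → busy is false there. This is the first violation.

3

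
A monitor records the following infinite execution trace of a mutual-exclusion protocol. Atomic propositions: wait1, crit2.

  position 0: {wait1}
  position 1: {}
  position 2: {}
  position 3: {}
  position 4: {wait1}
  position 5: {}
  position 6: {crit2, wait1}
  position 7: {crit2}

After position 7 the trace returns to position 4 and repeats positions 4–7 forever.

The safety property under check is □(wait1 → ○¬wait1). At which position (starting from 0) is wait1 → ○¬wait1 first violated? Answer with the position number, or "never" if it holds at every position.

never

wait1 → ○¬wait1 holds at every position 0..7, and those are all the positions the trace ever visits, so the invariant □(wait1 → ○¬wait1) is never violated.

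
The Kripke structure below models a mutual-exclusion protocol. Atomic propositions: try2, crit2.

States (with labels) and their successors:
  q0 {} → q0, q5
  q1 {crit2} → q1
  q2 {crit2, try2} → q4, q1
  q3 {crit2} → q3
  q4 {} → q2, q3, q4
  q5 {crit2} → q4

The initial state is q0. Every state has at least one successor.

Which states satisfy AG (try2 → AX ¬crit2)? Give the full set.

States satisfying try2 → AX ¬crit2: {q0, q1, q3, q4, q5}.
States satisfying AG (try2 → AX ¬crit2): {q1, q3}.

{q1, q3}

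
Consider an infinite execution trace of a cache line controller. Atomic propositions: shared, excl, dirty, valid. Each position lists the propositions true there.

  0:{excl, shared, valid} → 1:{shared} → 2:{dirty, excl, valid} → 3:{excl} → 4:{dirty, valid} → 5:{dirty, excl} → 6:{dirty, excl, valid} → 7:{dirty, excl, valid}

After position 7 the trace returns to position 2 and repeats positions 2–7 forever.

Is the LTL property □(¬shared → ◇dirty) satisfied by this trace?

¬shared → ◇dirty holds at every position 0..7, and those are all positions ever visited, so □(¬shared → ◇dirty) holds.
Positions where ¬shared holds: 2, 3, 4, 5, 6, 7.
Check ◇dirty at each: 2→ok, 3→ok, 4→ok, 5→ok, 6→ok, 7→ok.

Yes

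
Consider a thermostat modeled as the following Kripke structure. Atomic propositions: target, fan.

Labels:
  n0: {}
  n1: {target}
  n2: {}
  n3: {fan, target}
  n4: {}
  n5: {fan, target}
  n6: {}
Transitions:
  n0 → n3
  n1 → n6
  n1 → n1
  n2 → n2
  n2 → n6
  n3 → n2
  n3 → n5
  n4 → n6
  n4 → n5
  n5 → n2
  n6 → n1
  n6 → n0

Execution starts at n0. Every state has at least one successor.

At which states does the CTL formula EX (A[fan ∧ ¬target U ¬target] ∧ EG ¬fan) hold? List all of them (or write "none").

{n1, n2, n3, n4, n5}

States satisfying A[fan ∧ ¬target U ¬target] ∧ EG ¬fan: {n2, n4, n6}.
States satisfying EX (A[fan ∧ ¬target U ¬target] ∧ EG ¬fan): {n1, n2, n3, n4, n5}.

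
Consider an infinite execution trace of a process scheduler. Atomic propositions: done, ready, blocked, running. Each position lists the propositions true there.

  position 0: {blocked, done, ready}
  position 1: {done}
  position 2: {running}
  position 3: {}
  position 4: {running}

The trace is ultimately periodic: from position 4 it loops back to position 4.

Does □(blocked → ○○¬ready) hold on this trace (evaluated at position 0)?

Yes

blocked → ○○¬ready holds at every position 0..4, and those are all positions ever visited, so □(blocked → ○○¬ready) holds.
Positions where blocked holds: 0.
Check ○○¬ready at each: 0→ok.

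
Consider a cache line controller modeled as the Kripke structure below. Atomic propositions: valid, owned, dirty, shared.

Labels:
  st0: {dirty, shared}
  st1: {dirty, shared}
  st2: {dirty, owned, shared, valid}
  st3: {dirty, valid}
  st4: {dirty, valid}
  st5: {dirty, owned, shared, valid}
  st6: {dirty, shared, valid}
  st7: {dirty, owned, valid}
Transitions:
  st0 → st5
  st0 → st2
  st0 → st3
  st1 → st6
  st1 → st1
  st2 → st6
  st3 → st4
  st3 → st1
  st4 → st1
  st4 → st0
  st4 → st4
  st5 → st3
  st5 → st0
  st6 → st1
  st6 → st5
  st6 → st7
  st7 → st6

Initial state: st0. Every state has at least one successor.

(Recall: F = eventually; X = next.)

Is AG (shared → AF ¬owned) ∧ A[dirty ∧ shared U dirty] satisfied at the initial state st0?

Holds

States satisfying shared → AF ¬owned: {st0, st1, st2, st3, st4, st5, st6, st7}.
States satisfying AG (shared → AF ¬owned): {st0, st1, st2, st3, st4, st5, st6, st7}.
States satisfying dirty ∧ shared: {st0, st1, st2, st5, st6}.
States satisfying dirty: {st0, st1, st2, st3, st4, st5, st6, st7}.
States satisfying A[dirty ∧ shared U dirty]: {st0, st1, st2, st3, st4, st5, st6, st7}.
States satisfying AG (shared → AF ¬owned) ∧ A[dirty ∧ shared U dirty]: {st0, st1, st2, st3, st4, st5, st6, st7}.
st0 ∈ Sat(AG (shared → AF ¬owned) ∧ A[dirty ∧ shared U dirty]).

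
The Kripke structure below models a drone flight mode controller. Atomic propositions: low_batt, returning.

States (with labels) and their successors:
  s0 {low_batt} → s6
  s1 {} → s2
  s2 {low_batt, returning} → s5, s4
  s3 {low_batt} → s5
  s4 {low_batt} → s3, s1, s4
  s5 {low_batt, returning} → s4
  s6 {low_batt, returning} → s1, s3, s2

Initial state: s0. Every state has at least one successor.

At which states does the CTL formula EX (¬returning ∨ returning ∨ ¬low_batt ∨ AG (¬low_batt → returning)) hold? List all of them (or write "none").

States satisfying EX (¬returning ∨ returning ∨ ¬low_batt ∨ AG (¬low_batt → returning)): {s0, s1, s2, s3, s4, s5, s6}.

{s0, s1, s2, s3, s4, s5, s6}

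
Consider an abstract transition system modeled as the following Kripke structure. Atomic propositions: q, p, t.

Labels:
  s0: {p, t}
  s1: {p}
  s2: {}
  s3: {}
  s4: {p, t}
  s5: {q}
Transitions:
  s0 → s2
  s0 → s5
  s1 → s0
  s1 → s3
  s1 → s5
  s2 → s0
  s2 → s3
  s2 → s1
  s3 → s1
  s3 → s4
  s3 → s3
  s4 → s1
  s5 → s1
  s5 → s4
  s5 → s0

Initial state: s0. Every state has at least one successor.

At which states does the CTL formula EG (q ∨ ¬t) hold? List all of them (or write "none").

{s1, s2, s3, s5}

States satisfying q ∨ ¬t: {s1, s2, s3, s5}.
States satisfying EG (q ∨ ¬t): {s1, s2, s3, s5}.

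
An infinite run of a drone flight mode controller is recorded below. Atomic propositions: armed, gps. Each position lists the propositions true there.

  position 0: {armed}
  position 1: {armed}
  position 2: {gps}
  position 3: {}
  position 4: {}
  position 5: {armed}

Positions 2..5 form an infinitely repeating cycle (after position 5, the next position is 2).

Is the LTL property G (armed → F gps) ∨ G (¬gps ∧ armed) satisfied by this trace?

Satisfied

armed → F gps holds at every position 0..5, and those are all positions ever visited, so G (armed → F gps) holds.
Positions where armed holds: 0, 1, 5.
Check F gps at each: 0→ok, 1→ok, 5→ok.
¬gps ∧ armed must hold at every position from 0 onward. It fails at position 2, so G (¬gps ∧ armed) is false.
At position 0: G (armed → F gps) is true; G (¬gps ∧ armed) is false; so G (armed → F gps) ∨ G (¬gps ∧ armed) is true.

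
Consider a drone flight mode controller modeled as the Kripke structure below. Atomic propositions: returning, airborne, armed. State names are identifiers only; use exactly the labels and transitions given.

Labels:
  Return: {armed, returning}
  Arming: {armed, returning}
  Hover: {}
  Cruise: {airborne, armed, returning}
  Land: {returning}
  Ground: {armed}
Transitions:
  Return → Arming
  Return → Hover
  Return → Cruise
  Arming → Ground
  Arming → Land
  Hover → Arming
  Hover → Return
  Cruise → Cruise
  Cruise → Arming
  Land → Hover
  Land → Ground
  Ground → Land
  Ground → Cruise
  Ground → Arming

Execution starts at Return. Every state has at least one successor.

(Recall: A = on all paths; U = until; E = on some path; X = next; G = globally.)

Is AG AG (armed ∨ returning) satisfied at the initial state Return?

Violated

States satisfying AG (armed ∨ returning): ∅.
States satisfying AG AG (armed ∨ returning): ∅.
Arming is reachable from Return and violates AG (armed ∨ returning), so AG fails at Return.
Return ∉ Sat(AG AG (armed ∨ returning)).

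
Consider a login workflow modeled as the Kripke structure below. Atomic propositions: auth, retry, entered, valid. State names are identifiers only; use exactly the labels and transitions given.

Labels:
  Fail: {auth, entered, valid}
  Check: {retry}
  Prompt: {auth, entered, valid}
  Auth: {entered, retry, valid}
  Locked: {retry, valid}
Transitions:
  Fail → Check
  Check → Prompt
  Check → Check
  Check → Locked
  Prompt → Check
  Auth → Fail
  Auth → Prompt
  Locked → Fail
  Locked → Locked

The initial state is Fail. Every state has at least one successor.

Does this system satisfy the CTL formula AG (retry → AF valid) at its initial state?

States satisfying retry → AF valid: {Fail, Prompt, Auth, Locked}.
States satisfying AG (retry → AF valid): ∅.
Check is reachable from Fail and violates retry → AF valid, so AG fails at Fail.
Fail ∉ Sat(AG (retry → AF valid)).

No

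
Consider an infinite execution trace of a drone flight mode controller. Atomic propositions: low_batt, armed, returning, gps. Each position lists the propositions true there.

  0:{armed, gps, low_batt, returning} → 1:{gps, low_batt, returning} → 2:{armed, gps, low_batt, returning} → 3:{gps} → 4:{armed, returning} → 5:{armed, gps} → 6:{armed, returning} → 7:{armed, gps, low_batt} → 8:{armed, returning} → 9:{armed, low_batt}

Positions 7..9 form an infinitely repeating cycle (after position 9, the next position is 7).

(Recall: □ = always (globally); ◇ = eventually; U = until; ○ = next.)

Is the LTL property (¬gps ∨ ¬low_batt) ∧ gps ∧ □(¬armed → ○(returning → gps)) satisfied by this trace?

¬armed → ○(returning → gps) must hold at every position from 0 onward. It fails at position 3, so □(¬armed → ○(returning → gps)) is false.
Positions where ¬armed holds: 1, 3.
Check ○(returning → gps) at each: 1→ok, 3→fails.
At position 0: (¬gps ∨ ¬low_batt) ∧ gps is false; □(¬armed → ○(returning → gps)) is false; so (¬gps ∨ ¬low_batt) ∧ gps ∧ □(¬armed → ○(returning → gps)) is false.

Violated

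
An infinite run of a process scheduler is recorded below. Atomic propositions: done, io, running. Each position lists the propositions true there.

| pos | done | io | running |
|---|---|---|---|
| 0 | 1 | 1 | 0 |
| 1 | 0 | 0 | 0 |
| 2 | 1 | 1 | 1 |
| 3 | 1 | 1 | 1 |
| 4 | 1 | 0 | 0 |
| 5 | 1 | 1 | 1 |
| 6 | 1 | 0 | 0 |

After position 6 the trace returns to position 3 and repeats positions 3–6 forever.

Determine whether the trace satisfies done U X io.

Walking from position 0: X io first holds at position 1, and done holds at every earlier position along the way, so done U X io holds.

Yes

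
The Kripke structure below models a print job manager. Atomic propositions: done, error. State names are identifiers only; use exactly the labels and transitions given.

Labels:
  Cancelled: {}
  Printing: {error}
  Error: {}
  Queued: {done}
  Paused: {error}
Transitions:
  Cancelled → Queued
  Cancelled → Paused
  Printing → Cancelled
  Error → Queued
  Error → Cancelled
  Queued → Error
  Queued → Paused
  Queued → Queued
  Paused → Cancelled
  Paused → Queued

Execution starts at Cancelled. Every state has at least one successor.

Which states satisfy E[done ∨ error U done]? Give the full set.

{Queued, Paused}

States satisfying done ∨ error: {Printing, Queued, Paused}.
States satisfying done: {Queued}.
States satisfying E[done ∨ error U done]: {Queued, Paused}.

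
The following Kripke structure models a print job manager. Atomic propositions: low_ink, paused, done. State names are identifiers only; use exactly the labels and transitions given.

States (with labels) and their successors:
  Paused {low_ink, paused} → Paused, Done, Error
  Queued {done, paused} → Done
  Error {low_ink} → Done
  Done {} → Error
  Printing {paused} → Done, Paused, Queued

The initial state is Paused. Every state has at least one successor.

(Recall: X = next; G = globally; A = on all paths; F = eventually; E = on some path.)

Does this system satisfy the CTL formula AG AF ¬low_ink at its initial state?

States satisfying AF ¬low_ink: {Queued, Error, Done, Printing}.
States satisfying AG AF ¬low_ink: {Queued, Error, Done}.
Paused is reachable from Paused and violates AF ¬low_ink, so AG fails at Paused.
Paused ∉ Sat(AG AF ¬low_ink).

Does not hold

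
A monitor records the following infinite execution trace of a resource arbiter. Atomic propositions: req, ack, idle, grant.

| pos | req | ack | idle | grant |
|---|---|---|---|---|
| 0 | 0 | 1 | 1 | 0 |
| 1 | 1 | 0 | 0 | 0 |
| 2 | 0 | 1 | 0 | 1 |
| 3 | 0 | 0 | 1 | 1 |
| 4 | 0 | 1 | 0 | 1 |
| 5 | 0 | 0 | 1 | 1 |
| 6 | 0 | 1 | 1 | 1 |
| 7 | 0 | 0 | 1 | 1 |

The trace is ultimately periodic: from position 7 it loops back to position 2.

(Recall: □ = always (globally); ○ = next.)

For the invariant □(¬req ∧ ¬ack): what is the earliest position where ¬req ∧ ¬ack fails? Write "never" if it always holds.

At position 0 the labels are {ack, idle}, so ¬req ∧ ¬ack is false there. This is the first violation.

0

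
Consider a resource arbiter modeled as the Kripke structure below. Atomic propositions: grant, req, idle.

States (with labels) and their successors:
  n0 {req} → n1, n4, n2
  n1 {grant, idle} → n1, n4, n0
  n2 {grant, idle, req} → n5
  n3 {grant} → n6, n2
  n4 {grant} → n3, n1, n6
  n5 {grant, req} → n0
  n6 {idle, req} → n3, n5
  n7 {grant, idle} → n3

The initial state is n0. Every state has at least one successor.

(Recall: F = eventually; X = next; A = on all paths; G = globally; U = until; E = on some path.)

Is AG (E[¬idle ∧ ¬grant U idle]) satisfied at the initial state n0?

Does not hold

States satisfying E[¬idle ∧ ¬grant U idle]: {n0, n1, n2, n6, n7}.
States satisfying AG (E[¬idle ∧ ¬grant U idle]): ∅.
n3 is reachable from n0 and violates E[¬idle ∧ ¬grant U idle], so AG fails at n0.
n0 ∉ Sat(AG (E[¬idle ∧ ¬grant U idle])).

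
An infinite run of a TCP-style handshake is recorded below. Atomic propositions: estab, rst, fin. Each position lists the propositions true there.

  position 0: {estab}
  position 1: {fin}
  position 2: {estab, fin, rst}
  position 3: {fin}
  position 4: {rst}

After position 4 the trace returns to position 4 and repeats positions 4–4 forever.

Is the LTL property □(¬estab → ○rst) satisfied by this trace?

¬estab → ○rst holds at every position 0..4, and those are all positions ever visited, so □(¬estab → ○rst) holds.
Positions where ¬estab holds: 1, 3, 4.
Check ○rst at each: 1→ok, 3→ok, 4→ok.

Satisfied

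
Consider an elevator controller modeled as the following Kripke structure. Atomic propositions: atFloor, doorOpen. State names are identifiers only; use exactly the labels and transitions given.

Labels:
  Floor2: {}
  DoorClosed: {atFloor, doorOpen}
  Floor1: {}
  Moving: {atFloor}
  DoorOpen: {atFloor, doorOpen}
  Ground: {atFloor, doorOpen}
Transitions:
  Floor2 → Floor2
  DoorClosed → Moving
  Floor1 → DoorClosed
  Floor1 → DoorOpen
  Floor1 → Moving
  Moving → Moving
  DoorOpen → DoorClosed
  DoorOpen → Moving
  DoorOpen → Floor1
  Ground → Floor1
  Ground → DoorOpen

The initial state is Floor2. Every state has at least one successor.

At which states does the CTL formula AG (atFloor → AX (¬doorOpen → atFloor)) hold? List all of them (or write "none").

{Floor2, DoorClosed, Moving}

States satisfying atFloor → AX (¬doorOpen → atFloor): {Floor2, DoorClosed, Floor1, Moving}.
States satisfying AG (atFloor → AX (¬doorOpen → atFloor)): {Floor2, DoorClosed, Moving}.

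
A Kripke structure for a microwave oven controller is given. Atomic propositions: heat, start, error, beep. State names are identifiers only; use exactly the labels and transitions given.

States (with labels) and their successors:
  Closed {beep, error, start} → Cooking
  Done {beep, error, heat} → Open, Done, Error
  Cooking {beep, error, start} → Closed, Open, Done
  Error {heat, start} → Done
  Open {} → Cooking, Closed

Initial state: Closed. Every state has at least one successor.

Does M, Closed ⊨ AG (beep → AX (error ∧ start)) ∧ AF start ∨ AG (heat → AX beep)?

Does not hold

States satisfying beep → AX (error ∧ start): {Closed, Error, Open}.
States satisfying AG (beep → AX (error ∧ start)): ∅.
States satisfying start: {Closed, Cooking, Error}.
States satisfying AF start: {Closed, Cooking, Error, Open}.
States satisfying AG (beep → AX (error ∧ start)) ∧ AF start: ∅.
States satisfying heat → AX beep: {Closed, Cooking, Error, Open}.
States satisfying AG (heat → AX beep): ∅.
States satisfying AG (beep → AX (error ∧ start)) ∧ AF start ∨ AG (heat → AX beep): ∅.
Closed ∉ Sat(AG (beep → AX (error ∧ start)) ∧ AF start ∨ AG (heat → AX beep)).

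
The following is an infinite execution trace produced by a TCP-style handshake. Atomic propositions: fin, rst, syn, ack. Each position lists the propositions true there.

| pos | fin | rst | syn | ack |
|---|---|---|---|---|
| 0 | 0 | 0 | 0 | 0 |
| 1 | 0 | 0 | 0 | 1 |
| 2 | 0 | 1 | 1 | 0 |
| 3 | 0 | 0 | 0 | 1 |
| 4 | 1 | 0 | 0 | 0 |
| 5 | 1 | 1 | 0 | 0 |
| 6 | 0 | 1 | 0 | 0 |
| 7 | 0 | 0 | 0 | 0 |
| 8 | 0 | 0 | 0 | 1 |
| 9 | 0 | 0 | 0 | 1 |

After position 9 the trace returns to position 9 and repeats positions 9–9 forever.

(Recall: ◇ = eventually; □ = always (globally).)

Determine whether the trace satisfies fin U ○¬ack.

Walking from position 0: at position 0, ○¬ack has not yet held and fin fails, so fin U ○¬ack is false.

Violated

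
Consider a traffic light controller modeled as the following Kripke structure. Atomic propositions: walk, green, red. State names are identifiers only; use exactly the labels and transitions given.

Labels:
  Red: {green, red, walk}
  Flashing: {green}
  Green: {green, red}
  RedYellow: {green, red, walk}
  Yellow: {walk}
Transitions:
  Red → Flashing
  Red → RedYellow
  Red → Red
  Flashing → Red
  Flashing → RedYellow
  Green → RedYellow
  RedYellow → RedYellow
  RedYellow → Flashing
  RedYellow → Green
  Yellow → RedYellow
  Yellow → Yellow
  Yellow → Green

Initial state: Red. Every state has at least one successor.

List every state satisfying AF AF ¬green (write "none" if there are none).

{Yellow}

States satisfying AF ¬green: {Yellow}.
States satisfying AF AF ¬green: {Yellow}.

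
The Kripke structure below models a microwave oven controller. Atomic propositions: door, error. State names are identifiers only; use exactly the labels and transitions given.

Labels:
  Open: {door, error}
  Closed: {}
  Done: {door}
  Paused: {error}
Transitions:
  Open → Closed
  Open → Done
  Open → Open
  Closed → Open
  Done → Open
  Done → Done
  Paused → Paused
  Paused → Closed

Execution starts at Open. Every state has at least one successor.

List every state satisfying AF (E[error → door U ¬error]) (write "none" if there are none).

{Open, Closed, Done}

States satisfying E[error → door U ¬error]: {Open, Closed, Done}.
States satisfying AF (E[error → door U ¬error]): {Open, Closed, Done}.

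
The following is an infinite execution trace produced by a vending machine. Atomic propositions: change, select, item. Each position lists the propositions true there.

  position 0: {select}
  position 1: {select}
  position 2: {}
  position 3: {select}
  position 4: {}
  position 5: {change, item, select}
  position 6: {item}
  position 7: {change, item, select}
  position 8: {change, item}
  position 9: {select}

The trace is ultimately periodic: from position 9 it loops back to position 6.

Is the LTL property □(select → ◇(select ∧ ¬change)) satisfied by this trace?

Holds

select → ◇(select ∧ ¬change) holds at every position 0..9, and those are all positions ever visited, so □(select → ◇(select ∧ ¬change)) holds.
Positions where select holds: 0, 1, 3, 5, 7, 9.
Check ◇(select ∧ ¬change) at each: 0→ok, 1→ok, 3→ok, 5→ok, 7→ok, 9→ok.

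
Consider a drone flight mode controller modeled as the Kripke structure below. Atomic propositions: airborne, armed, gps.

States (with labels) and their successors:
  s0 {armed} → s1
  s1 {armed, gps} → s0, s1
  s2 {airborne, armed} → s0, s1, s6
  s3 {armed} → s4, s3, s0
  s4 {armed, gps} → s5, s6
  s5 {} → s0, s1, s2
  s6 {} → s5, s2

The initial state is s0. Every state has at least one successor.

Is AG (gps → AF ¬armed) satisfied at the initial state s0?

Does not hold

States satisfying gps → AF ¬armed: {s0, s2, s3, s4, s5, s6}.
States satisfying AG (gps → AF ¬armed): ∅.
s1 is reachable from s0 and violates gps → AF ¬armed, so AG fails at s0.
s0 ∉ Sat(AG (gps → AF ¬armed)).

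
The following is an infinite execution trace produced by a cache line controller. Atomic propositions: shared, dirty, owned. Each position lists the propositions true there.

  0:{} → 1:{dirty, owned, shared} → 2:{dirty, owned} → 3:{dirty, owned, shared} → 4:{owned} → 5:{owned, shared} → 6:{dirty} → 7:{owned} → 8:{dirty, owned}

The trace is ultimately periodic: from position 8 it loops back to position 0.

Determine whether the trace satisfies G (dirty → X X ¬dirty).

No

dirty → X X ¬dirty must hold at every position from 0 onward. It fails at position 1, so G (dirty → X X ¬dirty) is false.
Positions where dirty holds: 1, 2, 3, 6, 8.
Check X X ¬dirty at each: 1→fails, 2→ok, 3→ok, 6→fails, 8→fails.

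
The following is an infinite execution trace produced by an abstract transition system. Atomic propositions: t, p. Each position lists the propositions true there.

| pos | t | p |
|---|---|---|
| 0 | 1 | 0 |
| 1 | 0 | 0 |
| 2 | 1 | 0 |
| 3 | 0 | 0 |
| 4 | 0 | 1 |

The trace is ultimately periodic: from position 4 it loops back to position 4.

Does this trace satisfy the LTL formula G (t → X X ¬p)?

Does not hold

t → X X ¬p must hold at every position from 0 onward. It fails at position 2, so G (t → X X ¬p) is false.
Positions where t holds: 0, 2.
Check X X ¬p at each: 0→ok, 2→fails.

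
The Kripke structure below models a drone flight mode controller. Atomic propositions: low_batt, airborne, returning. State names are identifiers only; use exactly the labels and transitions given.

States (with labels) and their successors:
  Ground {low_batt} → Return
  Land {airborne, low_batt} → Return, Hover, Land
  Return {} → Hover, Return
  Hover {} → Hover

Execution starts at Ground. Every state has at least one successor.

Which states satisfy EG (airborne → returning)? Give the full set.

{Ground, Return, Hover}

States satisfying airborne → returning: {Ground, Return, Hover}.
States satisfying EG (airborne → returning): {Ground, Return, Hover}.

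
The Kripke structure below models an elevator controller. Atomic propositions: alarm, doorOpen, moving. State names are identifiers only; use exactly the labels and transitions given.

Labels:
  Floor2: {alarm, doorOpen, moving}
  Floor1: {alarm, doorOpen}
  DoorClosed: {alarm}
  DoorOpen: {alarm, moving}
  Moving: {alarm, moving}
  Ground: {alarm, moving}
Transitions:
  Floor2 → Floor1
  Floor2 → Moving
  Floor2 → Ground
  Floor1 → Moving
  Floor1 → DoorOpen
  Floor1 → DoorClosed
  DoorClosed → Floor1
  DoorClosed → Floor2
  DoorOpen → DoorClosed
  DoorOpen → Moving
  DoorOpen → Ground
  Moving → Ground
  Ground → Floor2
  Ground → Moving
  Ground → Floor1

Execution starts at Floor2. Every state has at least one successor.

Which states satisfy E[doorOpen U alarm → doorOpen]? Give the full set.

States satisfying doorOpen: {Floor2, Floor1}.
States satisfying alarm → doorOpen: {Floor2, Floor1}.
States satisfying E[doorOpen U alarm → doorOpen]: {Floor2, Floor1}.

{Floor2, Floor1}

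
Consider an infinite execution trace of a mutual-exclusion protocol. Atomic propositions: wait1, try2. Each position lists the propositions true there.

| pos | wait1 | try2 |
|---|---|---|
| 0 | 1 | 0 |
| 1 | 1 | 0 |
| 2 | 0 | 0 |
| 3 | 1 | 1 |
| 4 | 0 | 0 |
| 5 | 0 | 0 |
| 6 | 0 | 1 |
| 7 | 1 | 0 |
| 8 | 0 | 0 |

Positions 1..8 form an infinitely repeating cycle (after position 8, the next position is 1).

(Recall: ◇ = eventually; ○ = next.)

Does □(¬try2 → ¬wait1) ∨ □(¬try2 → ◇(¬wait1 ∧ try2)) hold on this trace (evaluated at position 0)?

¬try2 → ¬wait1 must hold at every position from 0 onward. It fails at position 0, so □(¬try2 → ¬wait1) is false.
Positions where ¬try2 holds: 0, 1, 2, 4, 5, 7, 8.
Check ¬wait1 at each: 0→fails, 1→fails, 2→ok, 4→ok, 5→ok, 7→fails, 8→ok.
¬try2 → ◇(¬wait1 ∧ try2) holds at every position 0..8, and those are all positions ever visited, so □(¬try2 → ◇(¬wait1 ∧ try2)) holds.
Positions where ¬try2 holds: 0, 1, 2, 4, 5, 7, 8.
Check ◇(¬wait1 ∧ try2) at each: 0→ok, 1→ok, 2→ok, 4→ok, 5→ok, 7→ok, 8→ok.
At position 0: □(¬try2 → ¬wait1) is false; □(¬try2 → ◇(¬wait1 ∧ try2)) is true; so □(¬try2 → ¬wait1) ∨ □(¬try2 → ◇(¬wait1 ∧ try2)) is true.

Yes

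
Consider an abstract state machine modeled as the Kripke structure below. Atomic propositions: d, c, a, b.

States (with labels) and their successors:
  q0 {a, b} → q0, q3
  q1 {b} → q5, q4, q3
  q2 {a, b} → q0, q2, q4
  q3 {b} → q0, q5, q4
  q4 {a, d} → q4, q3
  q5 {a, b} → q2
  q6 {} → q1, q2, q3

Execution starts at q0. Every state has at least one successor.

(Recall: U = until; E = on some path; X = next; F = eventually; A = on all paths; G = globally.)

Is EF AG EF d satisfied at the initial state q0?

States satisfying AG EF d: {q0, q1, q2, q3, q4, q5, q6}.
States satisfying EF AG EF d: {q0, q1, q2, q3, q4, q5, q6}.
Some path from q0 reaches a state where AG EF d holds.
q0 ∈ Sat(EF AG EF d).

Holds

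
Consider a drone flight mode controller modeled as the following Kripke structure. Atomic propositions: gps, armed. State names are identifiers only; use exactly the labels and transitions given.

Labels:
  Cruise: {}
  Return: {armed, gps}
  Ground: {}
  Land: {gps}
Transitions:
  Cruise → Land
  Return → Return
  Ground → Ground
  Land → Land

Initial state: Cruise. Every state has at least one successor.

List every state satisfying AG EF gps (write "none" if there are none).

States satisfying EF gps: {Cruise, Return, Land}.
States satisfying AG EF gps: {Cruise, Return, Land}.

{Cruise, Return, Land}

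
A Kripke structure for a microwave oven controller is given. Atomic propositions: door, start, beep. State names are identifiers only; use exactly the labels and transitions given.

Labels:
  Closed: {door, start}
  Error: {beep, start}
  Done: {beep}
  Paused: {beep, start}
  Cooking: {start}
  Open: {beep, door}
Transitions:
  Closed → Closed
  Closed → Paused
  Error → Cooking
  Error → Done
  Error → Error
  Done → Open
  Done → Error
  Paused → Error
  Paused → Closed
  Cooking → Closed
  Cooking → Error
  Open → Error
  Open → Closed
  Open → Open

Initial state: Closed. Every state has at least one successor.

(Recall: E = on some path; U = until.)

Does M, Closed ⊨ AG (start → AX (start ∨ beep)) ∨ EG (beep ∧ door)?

States satisfying start → AX (start ∨ beep): {Closed, Error, Done, Paused, Cooking, Open}.
States satisfying AG (start → AX (start ∨ beep)): {Closed, Error, Done, Paused, Cooking, Open}.
States satisfying beep ∧ door: {Open}.
States satisfying EG (beep ∧ door): {Open}.
States satisfying AG (start → AX (start ∨ beep)) ∨ EG (beep ∧ door): {Closed, Error, Done, Paused, Cooking, Open}.
Closed ∈ Sat(AG (start → AX (start ∨ beep)) ∨ EG (beep ∧ door)).

Yes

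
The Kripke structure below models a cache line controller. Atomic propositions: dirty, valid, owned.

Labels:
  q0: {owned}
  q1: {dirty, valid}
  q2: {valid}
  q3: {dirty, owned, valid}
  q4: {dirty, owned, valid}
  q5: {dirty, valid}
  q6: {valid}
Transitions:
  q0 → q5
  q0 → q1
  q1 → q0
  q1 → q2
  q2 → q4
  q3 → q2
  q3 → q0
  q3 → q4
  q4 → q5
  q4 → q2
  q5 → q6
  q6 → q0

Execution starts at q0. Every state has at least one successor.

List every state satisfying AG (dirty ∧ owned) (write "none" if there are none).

none

States satisfying dirty ∧ owned: {q3, q4}.
States satisfying AG (dirty ∧ owned): ∅.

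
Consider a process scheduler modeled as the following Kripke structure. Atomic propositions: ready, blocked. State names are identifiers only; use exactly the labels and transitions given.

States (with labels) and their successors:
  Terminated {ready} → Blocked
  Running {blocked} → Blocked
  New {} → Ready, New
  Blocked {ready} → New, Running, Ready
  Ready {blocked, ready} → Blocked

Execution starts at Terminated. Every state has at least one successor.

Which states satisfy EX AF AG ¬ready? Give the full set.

none

States satisfying AF AG ¬ready: ∅.
States satisfying EX AF AG ¬ready: ∅.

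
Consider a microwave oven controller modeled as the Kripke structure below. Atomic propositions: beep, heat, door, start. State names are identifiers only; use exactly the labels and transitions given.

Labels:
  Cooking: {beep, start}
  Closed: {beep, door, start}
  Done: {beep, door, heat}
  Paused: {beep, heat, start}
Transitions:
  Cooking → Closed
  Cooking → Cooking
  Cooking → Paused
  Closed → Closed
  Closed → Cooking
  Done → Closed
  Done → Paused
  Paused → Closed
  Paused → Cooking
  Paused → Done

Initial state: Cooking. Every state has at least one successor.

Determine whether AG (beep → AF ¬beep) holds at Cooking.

States satisfying beep → AF ¬beep: ∅.
States satisfying AG (beep → AF ¬beep): ∅.
Closed is reachable from Cooking and violates beep → AF ¬beep, so AG fails at Cooking.
Cooking ∉ Sat(AG (beep → AF ¬beep)).

Does not hold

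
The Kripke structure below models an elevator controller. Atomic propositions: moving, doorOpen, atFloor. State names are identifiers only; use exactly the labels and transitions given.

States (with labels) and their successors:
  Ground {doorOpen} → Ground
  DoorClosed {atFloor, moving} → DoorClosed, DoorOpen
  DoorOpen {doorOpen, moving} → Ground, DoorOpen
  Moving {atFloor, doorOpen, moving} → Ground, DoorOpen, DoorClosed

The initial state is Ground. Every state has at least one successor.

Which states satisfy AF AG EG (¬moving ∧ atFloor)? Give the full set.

none

States satisfying AG EG (¬moving ∧ atFloor): ∅.
States satisfying AF AG EG (¬moving ∧ atFloor): ∅.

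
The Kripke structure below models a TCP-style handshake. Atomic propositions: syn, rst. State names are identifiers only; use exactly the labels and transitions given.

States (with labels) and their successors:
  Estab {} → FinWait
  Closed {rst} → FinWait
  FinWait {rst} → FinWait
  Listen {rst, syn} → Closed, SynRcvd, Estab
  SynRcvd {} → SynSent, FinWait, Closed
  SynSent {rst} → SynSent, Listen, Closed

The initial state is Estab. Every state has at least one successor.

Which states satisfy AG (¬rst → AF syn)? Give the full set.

States satisfying ¬rst → AF syn: {Closed, FinWait, Listen, SynSent}.
States satisfying AG (¬rst → AF syn): {Closed, FinWait}.

{Closed, FinWait}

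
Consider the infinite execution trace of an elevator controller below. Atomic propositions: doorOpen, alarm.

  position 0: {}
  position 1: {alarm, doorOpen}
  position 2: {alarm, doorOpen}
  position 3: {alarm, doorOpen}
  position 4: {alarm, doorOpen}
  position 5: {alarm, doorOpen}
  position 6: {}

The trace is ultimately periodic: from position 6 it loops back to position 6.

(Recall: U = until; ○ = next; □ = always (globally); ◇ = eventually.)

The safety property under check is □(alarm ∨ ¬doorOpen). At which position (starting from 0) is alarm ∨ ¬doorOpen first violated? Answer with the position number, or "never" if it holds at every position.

alarm ∨ ¬doorOpen holds at every position 0..6, and those are all the positions the trace ever visits, so the invariant □(alarm ∨ ¬doorOpen) is never violated.

never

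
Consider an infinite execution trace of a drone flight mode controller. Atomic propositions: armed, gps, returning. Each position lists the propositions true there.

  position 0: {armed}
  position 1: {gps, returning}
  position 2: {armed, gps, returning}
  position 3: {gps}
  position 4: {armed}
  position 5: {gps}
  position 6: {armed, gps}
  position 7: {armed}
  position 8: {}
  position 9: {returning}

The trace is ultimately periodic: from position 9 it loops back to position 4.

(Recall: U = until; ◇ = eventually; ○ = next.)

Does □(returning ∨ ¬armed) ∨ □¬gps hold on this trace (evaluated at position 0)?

No

returning ∨ ¬armed must hold at every position from 0 onward. It fails at position 0, so □(returning ∨ ¬armed) is false.
¬gps must hold at every position from 0 onward. It fails at position 1, so □¬gps is false.
At position 0: □(returning ∨ ¬armed) is false; □¬gps is false; so □(returning ∨ ¬armed) ∨ □¬gps is false.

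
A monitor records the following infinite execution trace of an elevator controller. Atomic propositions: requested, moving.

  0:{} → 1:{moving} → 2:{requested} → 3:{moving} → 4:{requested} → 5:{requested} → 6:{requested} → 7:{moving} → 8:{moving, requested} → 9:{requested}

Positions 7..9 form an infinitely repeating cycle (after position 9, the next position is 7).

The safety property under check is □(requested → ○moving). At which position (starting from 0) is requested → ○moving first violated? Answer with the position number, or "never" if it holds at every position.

4

Check requested → ○moving at each position in order: 0 ✓, 1 ✓, 2 ✓, 3 ✓.
At position 4 the labels are {requested} and the next position 5 has {requested}, so requested → ○moving is false there. This is the first violation.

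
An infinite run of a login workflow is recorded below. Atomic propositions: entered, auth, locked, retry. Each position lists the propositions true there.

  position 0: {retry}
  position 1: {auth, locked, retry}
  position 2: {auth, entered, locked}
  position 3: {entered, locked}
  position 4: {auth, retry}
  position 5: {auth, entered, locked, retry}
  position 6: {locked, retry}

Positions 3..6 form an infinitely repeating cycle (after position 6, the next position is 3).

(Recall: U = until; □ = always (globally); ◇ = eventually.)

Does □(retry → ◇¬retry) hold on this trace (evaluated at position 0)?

Yes

retry → ◇¬retry holds at every position 0..6, and those are all positions ever visited, so □(retry → ◇¬retry) holds.
Positions where retry holds: 0, 1, 4, 5, 6.
Check ◇¬retry at each: 0→ok, 1→ok, 4→ok, 5→ok, 6→ok.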